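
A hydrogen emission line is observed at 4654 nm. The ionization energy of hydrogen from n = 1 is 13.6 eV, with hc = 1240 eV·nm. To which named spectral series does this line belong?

Pfund

ΔE = 1240/4654 = 0.2664 eV.
This matches 13.6 × (1/5² − 1/7²), so n_f = 5: the Pfund series.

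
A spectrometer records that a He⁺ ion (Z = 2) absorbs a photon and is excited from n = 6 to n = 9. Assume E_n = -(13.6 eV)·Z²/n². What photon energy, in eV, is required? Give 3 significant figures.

0.840 eV

The Bohr energies scale as Z², so for Z = 2: E_n = −54.40/n² eV.
E_9 = −54.40/81 = −0.6716 eV and E_6 = −54.40/36 = −1.511 eV.
The photon energy is |E_9 − E_6| = 0.840 eV.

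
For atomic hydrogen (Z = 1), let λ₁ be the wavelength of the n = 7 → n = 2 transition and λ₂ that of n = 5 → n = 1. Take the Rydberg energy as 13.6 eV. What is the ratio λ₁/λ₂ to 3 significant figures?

λ ∝ 1/ΔE ∝ 1/(1/n_f² − 1/n_i²), and the Z² and hc factors cancel in the ratio.
λ₁/λ₂ = (1/1² − 1/5²)/(1/2² − 1/7²) = 0.9600/0.2296 = 4.18.

4.18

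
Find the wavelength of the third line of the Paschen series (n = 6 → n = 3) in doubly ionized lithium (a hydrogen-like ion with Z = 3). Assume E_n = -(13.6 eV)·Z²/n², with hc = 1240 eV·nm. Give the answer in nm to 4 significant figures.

121.6 nm

The Paschen series terminates on n_f = 3; the third line has n_i = 3+3 = 6.
ΔE = 122.4 × (1/3² − 1/6²) = 10.20 eV.
λ = 1240 / 10.20 = 121.6 nm.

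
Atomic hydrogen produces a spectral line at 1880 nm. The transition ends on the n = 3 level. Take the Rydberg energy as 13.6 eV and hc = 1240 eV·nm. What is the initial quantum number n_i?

The photon energy is ΔE = hc/λ = 1240 / 1880 = 0.6596 eV.
With Z = 1, ΔE = 13.60 × (1/n_f² − 1/n_i²), so 1/n_f² − 1/n_i² = 0.04850.
With n_f = 3: 1/n_i² = 1/9 − 0.04850 = 0.06261, so n_i ≈ 4.00.

n_i = 4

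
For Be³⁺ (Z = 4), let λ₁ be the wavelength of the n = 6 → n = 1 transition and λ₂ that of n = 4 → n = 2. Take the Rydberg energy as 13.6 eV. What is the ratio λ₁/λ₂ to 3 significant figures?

0.193

λ ∝ 1/ΔE ∝ 1/(1/n_f² − 1/n_i²), and the Z² and hc factors cancel in the ratio.
λ₁/λ₂ = (1/2² − 1/4²)/(1/1² − 1/6²) = 0.1875/0.9722 = 0.193.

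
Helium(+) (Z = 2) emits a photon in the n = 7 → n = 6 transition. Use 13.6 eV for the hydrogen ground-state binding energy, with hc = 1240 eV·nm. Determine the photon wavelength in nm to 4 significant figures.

For Z = 2 the level energies scale as Z², so the effective Rydberg energy is 13.6 × 4 = 54.40 eV.
ΔE = 54.40 × (1/6² − 1/7²) = 54.40 × 0.007370 = 0.4009 eV.
λ = hc/ΔE = 1240 / 0.4009 = 3093 nm.

3093 nm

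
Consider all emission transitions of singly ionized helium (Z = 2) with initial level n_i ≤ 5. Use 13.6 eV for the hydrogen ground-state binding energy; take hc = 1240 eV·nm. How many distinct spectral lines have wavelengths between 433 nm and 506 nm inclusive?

Enumerate all n_i → n_f pairs with 1 ≤ n_f < n_i ≤ 5 and compute λ = 1240 / [13.6·4·(1/n_f² − 1/n_i²)].
Lines falling in [433, 506] nm: 4→3 (468.9 nm).

1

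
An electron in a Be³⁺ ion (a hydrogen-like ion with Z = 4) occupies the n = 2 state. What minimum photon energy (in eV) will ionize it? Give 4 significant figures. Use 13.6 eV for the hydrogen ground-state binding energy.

54.40 eV

E_n = −13.6 Z²/n² = −217.6/n² eV for Z = 4.
E_2 = −217.6/4 = −54.40 eV, so ionization (to E = 0) requires 54.40 eV.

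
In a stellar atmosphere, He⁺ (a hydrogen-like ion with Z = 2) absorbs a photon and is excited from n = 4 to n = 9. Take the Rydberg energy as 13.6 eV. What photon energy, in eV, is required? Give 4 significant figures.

2.728 eV

The Bohr energies scale as Z², so for Z = 2: E_n = −54.40/n² eV.
E_9 = −54.40/81 = −0.6716 eV and E_4 = −54.40/16 = −3.400 eV.
The photon energy is |E_9 − E_4| = 2.728 eV.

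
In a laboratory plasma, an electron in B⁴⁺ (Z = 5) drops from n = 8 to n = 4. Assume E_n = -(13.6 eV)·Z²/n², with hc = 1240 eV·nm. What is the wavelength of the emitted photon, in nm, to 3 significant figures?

For Z = 5 the level energies scale as Z², so the effective Rydberg energy is 13.6 × 25 = 340.0 eV.
ΔE = 340.0 × (1/4² − 1/8²) = 340.0 × 0.04688 = 15.94 eV.
λ = hc/ΔE = 1240 / 15.94 = 77.8 nm.

77.8 nm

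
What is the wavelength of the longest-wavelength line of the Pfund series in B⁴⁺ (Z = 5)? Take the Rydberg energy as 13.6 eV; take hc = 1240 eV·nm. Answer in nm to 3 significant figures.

The Pfund series terminates on n_f = 5; the first line has n_i = 5+1 = 6.
ΔE = 340.0 × (1/5² − 1/6²) = 4.156 eV.
λ = 1240 / 4.156 = 298 nm.

298 nm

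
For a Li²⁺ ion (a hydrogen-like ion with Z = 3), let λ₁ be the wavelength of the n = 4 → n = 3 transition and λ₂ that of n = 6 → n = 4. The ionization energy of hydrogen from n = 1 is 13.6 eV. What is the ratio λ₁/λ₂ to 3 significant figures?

0.714

λ ∝ 1/ΔE ∝ 1/(1/n_f² − 1/n_i²), and the Z² and hc factors cancel in the ratio.
λ₁/λ₂ = (1/4² − 1/6²)/(1/3² − 1/4²) = 0.03472/0.04861 = 0.714.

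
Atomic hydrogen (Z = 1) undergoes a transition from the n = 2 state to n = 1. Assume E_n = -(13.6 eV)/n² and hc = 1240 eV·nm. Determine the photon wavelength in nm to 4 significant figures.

ΔE = 13.60 × (1/1² − 1/2²) = 13.60 × 0.7500 = 10.20 eV.
λ = hc/ΔE = 1240 / 10.20 = 121.6 nm.

121.6 nm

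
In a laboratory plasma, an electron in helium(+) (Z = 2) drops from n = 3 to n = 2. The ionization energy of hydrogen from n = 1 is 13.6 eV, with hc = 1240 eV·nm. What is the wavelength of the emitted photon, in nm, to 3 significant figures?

For Z = 2 the level energies scale as Z², so the effective Rydberg energy is 13.6 × 4 = 54.40 eV.
ΔE = 54.40 × (1/2² − 1/3²) = 54.40 × 0.1389 = 7.556 eV.
λ = hc/ΔE = 1240 / 7.556 = 164 nm.

164 nm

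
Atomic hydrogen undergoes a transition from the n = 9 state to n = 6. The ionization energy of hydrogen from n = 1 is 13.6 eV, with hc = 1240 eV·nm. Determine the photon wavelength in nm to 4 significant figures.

5908 nm

ΔE = 13.60 × (1/6² − 1/9²) = 13.60 × 0.01543 = 0.2099 eV.
λ = hc/ΔE = 1240 / 0.2099 = 5908 nm.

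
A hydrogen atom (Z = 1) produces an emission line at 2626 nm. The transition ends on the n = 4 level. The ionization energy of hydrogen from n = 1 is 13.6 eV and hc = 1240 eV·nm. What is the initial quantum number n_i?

n_i = 6

The photon energy is ΔE = hc/λ = 1240 / 2626 = 0.4722 eV.
With Z = 1, ΔE = 13.60 × (1/n_f² − 1/n_i²), so 1/n_f² − 1/n_i² = 0.03472.
With n_f = 4: 1/n_i² = 1/16 − 0.03472 = 0.02778, so n_i ≈ 6.00.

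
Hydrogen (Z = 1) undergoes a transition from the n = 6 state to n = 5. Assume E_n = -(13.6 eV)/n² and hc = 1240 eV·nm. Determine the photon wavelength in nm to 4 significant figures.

7460 nm

ΔE = 13.60 × (1/5² − 1/6²) = 13.60 × 0.01222 = 0.1662 eV.
λ = hc/ΔE = 1240 / 0.1662 = 7460 nm.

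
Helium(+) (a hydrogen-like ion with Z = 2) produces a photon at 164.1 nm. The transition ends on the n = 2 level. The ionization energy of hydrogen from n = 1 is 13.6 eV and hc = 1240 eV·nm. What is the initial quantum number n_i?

n_i = 3

The photon energy is ΔE = hc/λ = 1240 / 164.1 = 7.556 eV.
With Z = 2, ΔE = 54.40 × (1/n_f² − 1/n_i²), so 1/n_f² − 1/n_i² = 0.1389.
With n_f = 2: 1/n_i² = 1/4 − 0.1389 = 0.1111, so n_i ≈ 3.00.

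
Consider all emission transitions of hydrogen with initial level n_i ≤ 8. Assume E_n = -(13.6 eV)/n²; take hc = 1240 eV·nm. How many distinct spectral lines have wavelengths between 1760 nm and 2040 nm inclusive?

2

Enumerate all n_i → n_f pairs with 1 ≤ n_f < n_i ≤ 8 and compute λ = 1240 / [13.6·1·(1/n_f² − 1/n_i²)].
Lines falling in [1760, 2040] nm: 4→3 (1876 nm), 8→4 (1945 nm).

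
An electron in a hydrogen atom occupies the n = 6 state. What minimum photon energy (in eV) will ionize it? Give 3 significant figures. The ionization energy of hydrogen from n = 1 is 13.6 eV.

E_6 = −13.60/36 = −0.378 eV, so ionization (to E = 0) requires 0.378 eV.

0.378 eV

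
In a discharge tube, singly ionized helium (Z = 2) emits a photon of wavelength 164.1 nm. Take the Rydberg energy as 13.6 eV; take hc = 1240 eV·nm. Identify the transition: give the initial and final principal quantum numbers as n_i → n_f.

The photon energy is ΔE = hc/λ = 1240 / 164.1 = 7.556 eV.
With Z = 2, ΔE = 54.40 × (1/n_f² − 1/n_i²), so 1/n_f² − 1/n_i² = 0.1389.
Trying n_f = 2 gives 1/n_i² = 0.1111, i.e. n_i ≈ 3; this pair matches.

n_i = 3, n_f = 2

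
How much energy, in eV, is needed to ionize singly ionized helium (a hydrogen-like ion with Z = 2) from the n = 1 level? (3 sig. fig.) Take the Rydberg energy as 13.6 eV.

54.4 eV

E_n = −13.6 Z²/n² = −54.40/n² eV for Z = 2.
E_1 = −54.40/1 = −54.4 eV, so ionization (to E = 0) requires 54.4 eV.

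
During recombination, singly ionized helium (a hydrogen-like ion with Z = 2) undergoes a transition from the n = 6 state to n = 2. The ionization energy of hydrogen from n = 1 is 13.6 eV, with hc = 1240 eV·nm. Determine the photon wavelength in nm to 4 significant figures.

102.6 nm

For Z = 2 the level energies scale as Z², so the effective Rydberg energy is 13.6 × 4 = 54.40 eV.
ΔE = 54.40 × (1/2² − 1/6²) = 54.40 × 0.2222 = 12.09 eV.
λ = hc/ΔE = 1240 / 12.09 = 102.6 nm.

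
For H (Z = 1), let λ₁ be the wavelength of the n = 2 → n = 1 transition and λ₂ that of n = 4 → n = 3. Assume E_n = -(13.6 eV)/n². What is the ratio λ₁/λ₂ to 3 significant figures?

0.0648

λ ∝ 1/ΔE ∝ 1/(1/n_f² − 1/n_i²), and the Z² and hc factors cancel in the ratio.
λ₁/λ₂ = (1/3² − 1/4²)/(1/1² − 1/2²) = 0.04861/0.7500 = 0.0648.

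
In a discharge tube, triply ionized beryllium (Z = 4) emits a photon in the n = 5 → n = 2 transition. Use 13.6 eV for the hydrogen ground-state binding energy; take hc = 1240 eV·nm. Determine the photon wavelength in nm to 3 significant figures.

27.1 nm

For Z = 4 the level energies scale as Z², so the effective Rydberg energy is 13.6 × 16 = 217.6 eV.
ΔE = 217.6 × (1/2² − 1/5²) = 217.6 × 0.2100 = 45.70 eV.
λ = hc/ΔE = 1240 / 45.70 = 27.1 nm.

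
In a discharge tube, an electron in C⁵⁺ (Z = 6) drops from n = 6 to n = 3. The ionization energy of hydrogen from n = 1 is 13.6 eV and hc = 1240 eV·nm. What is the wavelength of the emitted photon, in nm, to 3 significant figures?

30.4 nm

For Z = 6 the level energies scale as Z², so the effective Rydberg energy is 13.6 × 36 = 489.6 eV.
ΔE = 489.6 × (1/3² − 1/6²) = 489.6 × 0.08333 = 40.80 eV.
λ = hc/ΔE = 1240 / 40.80 = 30.4 nm.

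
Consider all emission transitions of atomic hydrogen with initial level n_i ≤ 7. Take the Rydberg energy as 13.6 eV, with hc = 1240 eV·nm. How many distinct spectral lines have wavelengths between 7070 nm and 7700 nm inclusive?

1

Enumerate all n_i → n_f pairs with 1 ≤ n_f < n_i ≤ 7 and compute λ = 1240 / [13.6·1·(1/n_f² − 1/n_i²)].
Lines falling in [7070, 7700] nm: 6→5 (7460 nm).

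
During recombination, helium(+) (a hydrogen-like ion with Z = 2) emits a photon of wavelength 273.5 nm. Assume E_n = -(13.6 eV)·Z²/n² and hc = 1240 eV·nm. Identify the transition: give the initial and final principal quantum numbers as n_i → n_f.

n_i = 6, n_f = 3

The photon energy is ΔE = hc/λ = 1240 / 273.5 = 4.534 eV.
With Z = 2, ΔE = 54.40 × (1/n_f² − 1/n_i²), so 1/n_f² − 1/n_i² = 0.08334.
Trying n_f = 3 gives 1/n_i² = 0.02777, i.e. n_i ≈ 6; this pair matches.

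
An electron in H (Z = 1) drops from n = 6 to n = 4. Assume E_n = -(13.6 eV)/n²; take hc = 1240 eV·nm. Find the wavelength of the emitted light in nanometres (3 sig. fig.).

2630 nm

ΔE = 13.60 × (1/4² − 1/6²) = 13.60 × 0.03472 = 0.4722 eV.
λ = hc/ΔE = 1240 / 0.4722 = 2630 nm.
This line belongs to the Brackett series.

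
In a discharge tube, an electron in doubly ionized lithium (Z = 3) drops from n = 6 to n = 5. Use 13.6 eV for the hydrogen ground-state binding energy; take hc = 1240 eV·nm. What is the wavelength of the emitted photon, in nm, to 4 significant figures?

For Z = 3 the level energies scale as Z², so the effective Rydberg energy is 13.6 × 9 = 122.4 eV.
ΔE = 122.4 × (1/5² − 1/6²) = 122.4 × 0.01222 = 1.496 eV.
λ = hc/ΔE = 1240 / 1.496 = 828.9 nm.

828.9 nm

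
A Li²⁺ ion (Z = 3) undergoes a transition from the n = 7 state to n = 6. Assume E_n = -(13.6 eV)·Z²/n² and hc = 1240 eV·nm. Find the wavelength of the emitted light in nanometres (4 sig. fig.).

1375 nm

For Z = 3 the level energies scale as Z², so the effective Rydberg energy is 13.6 × 9 = 122.4 eV.
ΔE = 122.4 × (1/6² − 1/7²) = 122.4 × 0.007370 = 0.9020 eV.
λ = hc/ΔE = 1240 / 0.9020 = 1375 nm.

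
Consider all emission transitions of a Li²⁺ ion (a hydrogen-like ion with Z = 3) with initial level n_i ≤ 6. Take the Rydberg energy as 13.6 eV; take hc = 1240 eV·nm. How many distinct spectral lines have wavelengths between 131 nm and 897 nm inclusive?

5

Enumerate all n_i → n_f pairs with 1 ≤ n_f < n_i ≤ 6 and compute λ = 1240 / [13.6·9·(1/n_f² − 1/n_i²)].
Lines falling in [131, 897] nm: 5→3 (142.5 nm), 4→3 (208.4 nm), 6→4 (291.8 nm), 5→4 (450.3 nm), 6→5 (828.9 nm).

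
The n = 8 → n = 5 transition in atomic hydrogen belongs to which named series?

Pfund

The series is set by the lower level: n_f = 5 is the Pfund series.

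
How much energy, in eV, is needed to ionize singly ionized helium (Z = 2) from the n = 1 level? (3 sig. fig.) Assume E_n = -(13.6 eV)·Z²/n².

54.4 eV

E_n = −13.6 Z²/n² = −54.40/n² eV for Z = 2.
E_1 = −54.40/1 = −54.4 eV, so ionization (to E = 0) requires 54.4 eV.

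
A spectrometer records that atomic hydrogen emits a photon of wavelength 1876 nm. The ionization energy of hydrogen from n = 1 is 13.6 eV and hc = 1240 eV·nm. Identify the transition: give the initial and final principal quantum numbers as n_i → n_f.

n_i = 4, n_f = 3

The photon energy is ΔE = hc/λ = 1240 / 1876 = 0.6610 eV.
With Z = 1, ΔE = 13.60 × (1/n_f² − 1/n_i²), so 1/n_f² − 1/n_i² = 0.04860.
Trying n_f = 3 gives 1/n_i² = 0.06251, i.e. n_i ≈ 4; this pair matches.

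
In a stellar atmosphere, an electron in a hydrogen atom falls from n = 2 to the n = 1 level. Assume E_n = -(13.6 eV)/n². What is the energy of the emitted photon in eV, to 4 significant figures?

10.20 eV

E_2 = −13.60/4 = −3.400 eV and E_1 = −13.60/1 = −13.60 eV.
The photon energy is |E_2 − E_1| = 10.20 eV.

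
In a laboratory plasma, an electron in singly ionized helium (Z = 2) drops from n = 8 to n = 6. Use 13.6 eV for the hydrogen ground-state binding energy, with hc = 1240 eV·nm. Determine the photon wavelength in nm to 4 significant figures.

For Z = 2 the level energies scale as Z², so the effective Rydberg energy is 13.6 × 4 = 54.40 eV.
ΔE = 54.40 × (1/6² − 1/8²) = 54.40 × 0.01215 = 0.6611 eV.
λ = hc/ΔE = 1240 / 0.6611 = 1876 nm.

1876 nm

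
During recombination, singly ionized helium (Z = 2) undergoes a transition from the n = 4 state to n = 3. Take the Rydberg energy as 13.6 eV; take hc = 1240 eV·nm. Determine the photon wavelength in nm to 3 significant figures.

469 nm

For Z = 2 the level energies scale as Z², so the effective Rydberg energy is 13.6 × 4 = 54.40 eV.
ΔE = 54.40 × (1/3² − 1/4²) = 54.40 × 0.04861 = 2.644 eV.
λ = hc/ΔE = 1240 / 2.644 = 469 nm.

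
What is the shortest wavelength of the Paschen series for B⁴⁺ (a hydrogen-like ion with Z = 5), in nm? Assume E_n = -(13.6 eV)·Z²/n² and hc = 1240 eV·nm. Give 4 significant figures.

The Paschen series has lower level n_f = 3; the series limit corresponds to n_i → ∞.
ΔE_max = 13.6 × 25 / 3² = 37.78 eV.
λ_min = 1240 / 37.78 = 32.82 nm.

32.82 nm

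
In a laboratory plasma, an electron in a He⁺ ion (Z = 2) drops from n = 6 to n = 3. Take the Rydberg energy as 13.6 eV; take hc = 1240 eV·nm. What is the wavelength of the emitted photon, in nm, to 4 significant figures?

For Z = 2 the level energies scale as Z², so the effective Rydberg energy is 13.6 × 4 = 54.40 eV.
ΔE = 54.40 × (1/3² − 1/6²) = 54.40 × 0.08333 = 4.533 eV.
λ = hc/ΔE = 1240 / 4.533 = 273.5 nm.

273.5 nm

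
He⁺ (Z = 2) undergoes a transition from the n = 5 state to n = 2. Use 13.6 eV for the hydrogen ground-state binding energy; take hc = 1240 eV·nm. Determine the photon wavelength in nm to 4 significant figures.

108.5 nm

For Z = 2 the level energies scale as Z², so the effective Rydberg energy is 13.6 × 4 = 54.40 eV.
ΔE = 54.40 × (1/2² − 1/5²) = 54.40 × 0.2100 = 11.42 eV.
λ = hc/ΔE = 1240 / 11.42 = 108.5 nm.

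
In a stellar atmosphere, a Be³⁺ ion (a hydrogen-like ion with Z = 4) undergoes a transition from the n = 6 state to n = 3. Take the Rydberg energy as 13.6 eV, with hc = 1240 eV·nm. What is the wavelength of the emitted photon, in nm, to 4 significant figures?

68.38 nm

For Z = 4 the level energies scale as Z², so the effective Rydberg energy is 13.6 × 16 = 217.6 eV.
ΔE = 217.6 × (1/3² − 1/6²) = 217.6 × 0.08333 = 18.13 eV.
λ = hc/ΔE = 1240 / 18.13 = 68.38 nm.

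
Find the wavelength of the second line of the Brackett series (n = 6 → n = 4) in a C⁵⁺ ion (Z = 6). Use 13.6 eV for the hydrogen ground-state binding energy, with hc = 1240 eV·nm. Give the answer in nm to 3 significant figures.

The Brackett series terminates on n_f = 4; the second line has n_i = 4+2 = 6.
ΔE = 489.6 × (1/4² − 1/6²) = 17.00 eV.
λ = 1240 / 17.00 = 72.9 nm.

72.9 nm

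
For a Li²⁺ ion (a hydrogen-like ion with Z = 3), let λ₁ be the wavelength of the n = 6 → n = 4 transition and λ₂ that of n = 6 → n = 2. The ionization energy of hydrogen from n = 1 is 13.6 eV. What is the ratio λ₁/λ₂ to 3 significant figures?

6.40

λ ∝ 1/ΔE ∝ 1/(1/n_f² − 1/n_i²), and the Z² and hc factors cancel in the ratio.
λ₁/λ₂ = (1/2² − 1/6²)/(1/4² − 1/6²) = 0.2222/0.03472 = 6.40.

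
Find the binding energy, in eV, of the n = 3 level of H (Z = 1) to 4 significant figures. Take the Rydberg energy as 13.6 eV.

E_3 = −13.60/9 = −1.511 eV, so ionization (to E = 0) requires 1.511 eV.

1.511 eV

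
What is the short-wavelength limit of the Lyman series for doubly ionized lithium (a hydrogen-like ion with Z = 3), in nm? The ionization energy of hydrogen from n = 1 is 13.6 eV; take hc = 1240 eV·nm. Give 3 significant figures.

The Lyman series has lower level n_f = 1; the series limit corresponds to n_i → ∞.
ΔE_max = 13.6 × 9 / 1² = 122.4 eV.
λ_min = 1240 / 122.4 = 10.1 nm.

10.1 nm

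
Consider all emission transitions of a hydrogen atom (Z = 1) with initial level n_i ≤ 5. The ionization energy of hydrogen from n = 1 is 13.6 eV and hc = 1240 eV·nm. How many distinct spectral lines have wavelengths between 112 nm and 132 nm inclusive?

Enumerate all n_i → n_f pairs with 1 ≤ n_f < n_i ≤ 5 and compute λ = 1240 / [13.6·1·(1/n_f² − 1/n_i²)].
Lines falling in [112, 132] nm: 2→1 (121.6 nm).

1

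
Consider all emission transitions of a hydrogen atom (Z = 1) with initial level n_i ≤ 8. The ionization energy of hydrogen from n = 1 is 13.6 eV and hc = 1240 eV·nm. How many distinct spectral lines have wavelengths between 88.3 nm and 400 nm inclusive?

9

Enumerate all n_i → n_f pairs with 1 ≤ n_f < n_i ≤ 8 and compute λ = 1240 / [13.6·1·(1/n_f² − 1/n_i²)].
Lines falling in [88.3, 400] nm: 8→1 (92.62 nm), 7→1 (93.08 nm), 6→1 (93.78 nm), 5→1 (94.98 nm), 4→1 (97.25 nm), 3→1 (102.6 nm), 2→1 (121.6 nm), 8→2 (389.0 nm), 7→2 (397.1 nm).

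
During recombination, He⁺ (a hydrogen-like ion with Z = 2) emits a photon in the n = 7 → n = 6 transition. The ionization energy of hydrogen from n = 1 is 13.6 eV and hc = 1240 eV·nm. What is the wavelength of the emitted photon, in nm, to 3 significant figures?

3090 nm

For Z = 2 the level energies scale as Z², so the effective Rydberg energy is 13.6 × 4 = 54.40 eV.
ΔE = 54.40 × (1/6² − 1/7²) = 54.40 × 0.007370 = 0.4009 eV.
λ = hc/ΔE = 1240 / 0.4009 = 3090 nm.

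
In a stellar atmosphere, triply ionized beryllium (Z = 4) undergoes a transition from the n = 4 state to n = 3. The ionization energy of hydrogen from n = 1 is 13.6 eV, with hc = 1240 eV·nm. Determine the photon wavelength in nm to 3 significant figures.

For Z = 4 the level energies scale as Z², so the effective Rydberg energy is 13.6 × 16 = 217.6 eV.
ΔE = 217.6 × (1/3² − 1/4²) = 217.6 × 0.04861 = 10.58 eV.
λ = hc/ΔE = 1240 / 10.58 = 117 nm.

117 nm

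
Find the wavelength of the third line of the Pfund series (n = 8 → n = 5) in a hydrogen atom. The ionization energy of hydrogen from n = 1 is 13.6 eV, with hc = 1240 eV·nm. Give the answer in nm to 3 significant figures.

3740 nm

The Pfund series terminates on n_f = 5; the third line has n_i = 5+3 = 8.
ΔE = 13.60 × (1/5² − 1/8²) = 0.3315 eV.
λ = 1240 / 0.3315 = 3740 nm.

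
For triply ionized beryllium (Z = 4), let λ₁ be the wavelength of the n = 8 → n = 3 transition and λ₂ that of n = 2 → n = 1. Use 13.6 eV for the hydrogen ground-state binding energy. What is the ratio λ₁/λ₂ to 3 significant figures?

λ ∝ 1/ΔE ∝ 1/(1/n_f² − 1/n_i²), and the Z² and hc factors cancel in the ratio.
λ₁/λ₂ = (1/1² − 1/2²)/(1/3² − 1/8²) = 0.7500/0.09549 = 7.85.

7.85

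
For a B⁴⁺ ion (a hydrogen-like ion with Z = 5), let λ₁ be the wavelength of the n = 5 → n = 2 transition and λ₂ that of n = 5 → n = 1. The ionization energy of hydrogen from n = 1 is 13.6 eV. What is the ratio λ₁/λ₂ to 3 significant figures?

4.57

λ ∝ 1/ΔE ∝ 1/(1/n_f² − 1/n_i²), and the Z² and hc factors cancel in the ratio.
λ₁/λ₂ = (1/1² − 1/5²)/(1/2² − 1/5²) = 0.9600/0.2100 = 4.57.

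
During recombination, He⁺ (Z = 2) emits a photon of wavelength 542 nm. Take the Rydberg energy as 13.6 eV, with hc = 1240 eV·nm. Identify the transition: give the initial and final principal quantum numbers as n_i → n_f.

n_i = 7, n_f = 4

The photon energy is ΔE = hc/λ = 1240 / 542 = 2.288 eV.
With Z = 2, ΔE = 54.40 × (1/n_f² − 1/n_i²), so 1/n_f² − 1/n_i² = 0.04206.
Trying n_f = 4 gives 1/n_i² = 0.02044, i.e. n_i ≈ 7; this pair matches.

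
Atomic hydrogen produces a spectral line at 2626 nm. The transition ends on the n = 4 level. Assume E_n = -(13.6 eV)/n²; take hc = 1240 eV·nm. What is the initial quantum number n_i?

The photon energy is ΔE = hc/λ = 1240 / 2626 = 0.4722 eV.
With Z = 1, ΔE = 13.60 × (1/n_f² − 1/n_i²), so 1/n_f² − 1/n_i² = 0.03472.
With n_f = 4: 1/n_i² = 1/16 − 0.03472 = 0.02778, so n_i ≈ 6.00.

n_i = 6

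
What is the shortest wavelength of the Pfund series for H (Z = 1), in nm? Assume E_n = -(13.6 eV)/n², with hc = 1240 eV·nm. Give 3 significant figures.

The Pfund series has lower level n_f = 5; the series limit corresponds to n_i → ∞.
ΔE_max = 13.6 × 1 / 5² = 0.5440 eV.
λ_min = 1240 / 0.5440 = 2280 nm.

2280 nm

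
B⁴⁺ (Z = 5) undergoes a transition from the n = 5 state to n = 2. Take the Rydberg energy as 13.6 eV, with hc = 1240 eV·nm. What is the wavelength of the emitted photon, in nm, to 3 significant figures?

17.4 nm

For Z = 5 the level energies scale as Z², so the effective Rydberg energy is 13.6 × 25 = 340.0 eV.
ΔE = 340.0 × (1/2² − 1/5²) = 340.0 × 0.2100 = 71.40 eV.
λ = hc/ΔE = 1240 / 71.40 = 17.4 nm.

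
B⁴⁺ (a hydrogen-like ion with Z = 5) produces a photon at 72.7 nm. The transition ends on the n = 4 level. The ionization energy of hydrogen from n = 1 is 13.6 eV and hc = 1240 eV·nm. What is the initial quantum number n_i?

The photon energy is ΔE = hc/λ = 1240 / 72.7 = 17.06 eV.
With Z = 5, ΔE = 340.0 × (1/n_f² − 1/n_i²), so 1/n_f² − 1/n_i² = 0.05017.
With n_f = 4: 1/n_i² = 1/16 − 0.05017 = 0.01233, so n_i ≈ 9.00.

n_i = 9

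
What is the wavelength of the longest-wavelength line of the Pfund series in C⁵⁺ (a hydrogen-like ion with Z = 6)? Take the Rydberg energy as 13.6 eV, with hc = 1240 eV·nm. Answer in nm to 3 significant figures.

207 nm

The Pfund series terminates on n_f = 5; the first line has n_i = 5+1 = 6.
ΔE = 489.6 × (1/5² − 1/6²) = 5.984 eV.
λ = 1240 / 5.984 = 207 nm.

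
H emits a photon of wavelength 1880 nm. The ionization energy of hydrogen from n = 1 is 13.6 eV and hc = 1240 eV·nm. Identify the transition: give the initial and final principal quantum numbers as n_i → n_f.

n_i = 4, n_f = 3

The photon energy is ΔE = hc/λ = 1240 / 1880 = 0.6596 eV.
With Z = 1, ΔE = 13.60 × (1/n_f² − 1/n_i²), so 1/n_f² − 1/n_i² = 0.04850.
Trying n_f = 3 gives 1/n_i² = 0.06261, i.e. n_i ≈ 4; this pair matches.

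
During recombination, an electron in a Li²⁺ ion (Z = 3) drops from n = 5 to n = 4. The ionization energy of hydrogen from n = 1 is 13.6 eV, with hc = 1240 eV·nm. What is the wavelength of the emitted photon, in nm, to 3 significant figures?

450 nm

For Z = 3 the level energies scale as Z², so the effective Rydberg energy is 13.6 × 9 = 122.4 eV.
ΔE = 122.4 × (1/4² − 1/5²) = 122.4 × 0.02250 = 2.754 eV.
λ = hc/ΔE = 1240 / 2.754 = 450 nm.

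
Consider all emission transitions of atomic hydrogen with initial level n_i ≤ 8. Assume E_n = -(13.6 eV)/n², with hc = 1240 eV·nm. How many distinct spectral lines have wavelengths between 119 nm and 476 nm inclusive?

Enumerate all n_i → n_f pairs with 1 ≤ n_f < n_i ≤ 8 and compute λ = 1240 / [13.6·1·(1/n_f² − 1/n_i²)].
Lines falling in [119, 476] nm: 2→1 (121.6 nm), 8→2 (389.0 nm), 7→2 (397.1 nm), 6→2 (410.3 nm), 5→2 (434.2 nm).

5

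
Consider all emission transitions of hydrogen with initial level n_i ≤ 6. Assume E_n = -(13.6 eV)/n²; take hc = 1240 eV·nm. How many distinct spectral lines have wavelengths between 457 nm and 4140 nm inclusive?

7

Enumerate all n_i → n_f pairs with 1 ≤ n_f < n_i ≤ 6 and compute λ = 1240 / [13.6·1·(1/n_f² − 1/n_i²)].
Lines falling in [457, 4140] nm: 4→2 (486.3 nm), 3→2 (656.5 nm), 6→3 (1094 nm), 5→3 (1282 nm), 4→3 (1876 nm), 6→4 (2626 nm), 5→4 (4052 nm).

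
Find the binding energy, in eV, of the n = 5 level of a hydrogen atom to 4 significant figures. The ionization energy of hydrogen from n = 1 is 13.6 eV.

0.5440 eV

E_5 = −13.60/25 = −0.5440 eV, so ionization (to E = 0) requires 0.5440 eV.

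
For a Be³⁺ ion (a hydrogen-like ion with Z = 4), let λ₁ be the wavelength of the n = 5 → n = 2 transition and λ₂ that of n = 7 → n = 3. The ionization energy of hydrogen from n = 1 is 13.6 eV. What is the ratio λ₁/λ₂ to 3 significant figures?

λ ∝ 1/ΔE ∝ 1/(1/n_f² − 1/n_i²), and the Z² and hc factors cancel in the ratio.
λ₁/λ₂ = (1/3² − 1/7²)/(1/2² − 1/5²) = 0.09070/0.2100 = 0.432.

0.432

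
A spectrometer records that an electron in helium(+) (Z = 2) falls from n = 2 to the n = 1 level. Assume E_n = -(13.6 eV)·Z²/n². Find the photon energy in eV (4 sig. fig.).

40.80 eV

The Bohr energies scale as Z², so for Z = 2: E_n = −54.40/n² eV.
E_2 = −54.40/4 = −13.60 eV and E_1 = −54.40/1 = −54.40 eV.
The photon energy is |E_2 − E_1| = 40.80 eV.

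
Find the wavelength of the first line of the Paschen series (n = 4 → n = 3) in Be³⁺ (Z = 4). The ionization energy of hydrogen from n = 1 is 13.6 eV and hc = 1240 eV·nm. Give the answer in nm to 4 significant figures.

117.2 nm

The Paschen series terminates on n_f = 3; the first line has n_i = 3+1 = 4.
ΔE = 217.6 × (1/3² − 1/4²) = 10.58 eV.
λ = 1240 / 10.58 = 117.2 nm.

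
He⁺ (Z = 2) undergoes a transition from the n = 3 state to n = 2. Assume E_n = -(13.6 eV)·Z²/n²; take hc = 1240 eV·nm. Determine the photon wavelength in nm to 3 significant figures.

164 nm

For Z = 2 the level energies scale as Z², so the effective Rydberg energy is 13.6 × 4 = 54.40 eV.
ΔE = 54.40 × (1/2² − 1/3²) = 54.40 × 0.1389 = 7.556 eV.
λ = hc/ΔE = 1240 / 7.556 = 164 nm.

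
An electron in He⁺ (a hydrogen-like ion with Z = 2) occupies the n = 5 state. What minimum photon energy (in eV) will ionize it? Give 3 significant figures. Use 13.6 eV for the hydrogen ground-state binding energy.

2.18 eV

E_n = −13.6 Z²/n² = −54.40/n² eV for Z = 2.
E_5 = −54.40/25 = −2.18 eV, so ionization (to E = 0) requires 2.18 eV.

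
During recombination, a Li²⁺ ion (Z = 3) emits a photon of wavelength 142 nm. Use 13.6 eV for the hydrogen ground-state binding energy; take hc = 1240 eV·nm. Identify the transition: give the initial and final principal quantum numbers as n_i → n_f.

n_i = 5, n_f = 3

The photon energy is ΔE = hc/λ = 1240 / 142 = 8.732 eV.
With Z = 3, ΔE = 122.4 × (1/n_f² − 1/n_i²), so 1/n_f² − 1/n_i² = 0.07134.
Trying n_f = 3 gives 1/n_i² = 0.03977, i.e. n_i ≈ 5; this pair matches.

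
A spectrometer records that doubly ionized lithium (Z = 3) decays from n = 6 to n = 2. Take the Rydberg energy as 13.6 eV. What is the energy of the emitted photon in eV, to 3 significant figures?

27.2 eV

The Bohr energies scale as Z², so for Z = 3: E_n = −122.4/n² eV.
E_6 = −122.4/36 = −3.400 eV and E_2 = −122.4/4 = −30.60 eV.
The photon energy is |E_6 − E_2| = 27.2 eV.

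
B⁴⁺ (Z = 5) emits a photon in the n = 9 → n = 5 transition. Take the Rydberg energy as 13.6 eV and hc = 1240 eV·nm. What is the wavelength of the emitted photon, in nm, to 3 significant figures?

For Z = 5 the level energies scale as Z², so the effective Rydberg energy is 13.6 × 25 = 340.0 eV.
ΔE = 340.0 × (1/5² − 1/9²) = 340.0 × 0.02765 = 9.402 eV.
λ = hc/ΔE = 1240 / 9.402 = 132 nm.

132 nm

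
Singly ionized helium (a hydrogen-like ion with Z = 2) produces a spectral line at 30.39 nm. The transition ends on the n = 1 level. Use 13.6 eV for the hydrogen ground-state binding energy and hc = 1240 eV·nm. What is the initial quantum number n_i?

n_i = 2

The photon energy is ΔE = hc/λ = 1240 / 30.39 = 40.80 eV.
With Z = 2, ΔE = 54.40 × (1/n_f² − 1/n_i²), so 1/n_f² − 1/n_i² = 0.7501.
With n_f = 1: 1/n_i² = 1/1 − 0.7501 = 0.2499, so n_i ≈ 2.00.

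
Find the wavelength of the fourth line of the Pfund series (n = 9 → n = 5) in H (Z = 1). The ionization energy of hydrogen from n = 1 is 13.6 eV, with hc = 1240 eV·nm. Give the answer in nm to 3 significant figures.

3300 nm

The Pfund series terminates on n_f = 5; the fourth line has n_i = 5+4 = 9.
ΔE = 13.60 × (1/5² − 1/9²) = 0.3761 eV.
λ = 1240 / 0.3761 = 3300 nm.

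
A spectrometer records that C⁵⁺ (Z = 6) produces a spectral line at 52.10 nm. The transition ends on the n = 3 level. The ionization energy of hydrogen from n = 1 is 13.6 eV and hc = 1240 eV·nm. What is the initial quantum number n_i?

The photon energy is ΔE = hc/λ = 1240 / 52.10 = 23.80 eV.
With Z = 6, ΔE = 489.6 × (1/n_f² − 1/n_i²), so 1/n_f² − 1/n_i² = 0.04861.
With n_f = 3: 1/n_i² = 1/9 − 0.04861 = 0.06250, so n_i ≈ 4.00.

n_i = 4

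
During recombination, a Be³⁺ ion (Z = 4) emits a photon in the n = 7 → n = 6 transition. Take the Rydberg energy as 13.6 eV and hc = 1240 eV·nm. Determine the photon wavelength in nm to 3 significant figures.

773 nm

For Z = 4 the level energies scale as Z², so the effective Rydberg energy is 13.6 × 16 = 217.6 eV.
ΔE = 217.6 × (1/6² − 1/7²) = 217.6 × 0.007370 = 1.604 eV.
λ = hc/ΔE = 1240 / 1.604 = 773 nm.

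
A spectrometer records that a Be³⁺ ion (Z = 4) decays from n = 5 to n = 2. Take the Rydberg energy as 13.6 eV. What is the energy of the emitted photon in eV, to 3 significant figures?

45.7 eV

The Bohr energies scale as Z², so for Z = 4: E_n = −217.6/n² eV.
E_5 = −217.6/25 = −8.704 eV and E_2 = −217.6/4 = −54.40 eV.
The photon energy is |E_5 − E_2| = 45.7 eV.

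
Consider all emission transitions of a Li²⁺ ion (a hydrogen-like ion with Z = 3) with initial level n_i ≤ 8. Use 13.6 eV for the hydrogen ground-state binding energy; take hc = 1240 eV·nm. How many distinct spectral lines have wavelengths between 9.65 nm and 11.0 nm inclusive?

Enumerate all n_i → n_f pairs with 1 ≤ n_f < n_i ≤ 8 and compute λ = 1240 / [13.6·9·(1/n_f² − 1/n_i²)].
Lines falling in [9.65, 11.0] nm: 8→1 (10.29 nm), 7→1 (10.34 nm), 6→1 (10.42 nm), 5→1 (10.55 nm), 4→1 (10.81 nm).

5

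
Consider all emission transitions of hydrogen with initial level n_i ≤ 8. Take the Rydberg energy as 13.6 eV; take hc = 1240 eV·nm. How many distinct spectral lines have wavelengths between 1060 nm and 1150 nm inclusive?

Enumerate all n_i → n_f pairs with 1 ≤ n_f < n_i ≤ 8 and compute λ = 1240 / [13.6·1·(1/n_f² − 1/n_i²)].
Lines falling in [1060, 1150] nm: 6→3 (1094 nm).

1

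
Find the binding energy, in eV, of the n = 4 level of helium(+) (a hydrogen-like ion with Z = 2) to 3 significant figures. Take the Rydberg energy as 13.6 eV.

3.40 eV

E_n = −13.6 Z²/n² = −54.40/n² eV for Z = 2.
E_4 = −54.40/16 = −3.40 eV, so ionization (to E = 0) requires 3.40 eV.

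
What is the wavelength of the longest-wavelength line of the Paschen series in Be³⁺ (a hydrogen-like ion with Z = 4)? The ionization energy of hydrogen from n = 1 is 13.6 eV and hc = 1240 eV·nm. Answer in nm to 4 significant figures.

117.2 nm

The Paschen series terminates on n_f = 3; the first line has n_i = 3+1 = 4.
ΔE = 217.6 × (1/3² − 1/4²) = 10.58 eV.
λ = 1240 / 10.58 = 117.2 nm.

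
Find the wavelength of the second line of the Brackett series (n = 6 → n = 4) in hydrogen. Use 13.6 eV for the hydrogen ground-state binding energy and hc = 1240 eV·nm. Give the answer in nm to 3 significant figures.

The Brackett series terminates on n_f = 4; the second line has n_i = 4+2 = 6.
ΔE = 13.60 × (1/4² − 1/6²) = 0.4722 eV.
λ = 1240 / 0.4722 = 2630 nm.

2630 nm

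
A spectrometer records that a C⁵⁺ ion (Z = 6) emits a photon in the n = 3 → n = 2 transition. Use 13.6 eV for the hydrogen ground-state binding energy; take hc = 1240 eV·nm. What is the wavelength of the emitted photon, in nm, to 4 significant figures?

18.24 nm

For Z = 6 the level energies scale as Z², so the effective Rydberg energy is 13.6 × 36 = 489.6 eV.
ΔE = 489.6 × (1/2² − 1/3²) = 489.6 × 0.1389 = 68.00 eV.
λ = hc/ΔE = 1240 / 68.00 = 18.24 nm.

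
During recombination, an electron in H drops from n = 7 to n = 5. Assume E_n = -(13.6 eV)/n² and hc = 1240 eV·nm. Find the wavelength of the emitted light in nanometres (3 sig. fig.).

4650 nm

ΔE = 13.60 × (1/5² − 1/7²) = 13.60 × 0.01959 = 0.2664 eV.
λ = hc/ΔE = 1240 / 0.2664 = 4650 nm.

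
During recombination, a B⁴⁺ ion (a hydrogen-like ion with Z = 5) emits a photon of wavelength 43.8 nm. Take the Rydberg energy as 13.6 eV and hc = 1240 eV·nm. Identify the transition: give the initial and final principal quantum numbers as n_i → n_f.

The photon energy is ΔE = hc/λ = 1240 / 43.8 = 28.31 eV.
With Z = 5, ΔE = 340.0 × (1/n_f² − 1/n_i²), so 1/n_f² − 1/n_i² = 0.08327.
Trying n_f = 3 gives 1/n_i² = 0.02784, i.e. n_i ≈ 6; this pair matches.

n_i = 6, n_f = 3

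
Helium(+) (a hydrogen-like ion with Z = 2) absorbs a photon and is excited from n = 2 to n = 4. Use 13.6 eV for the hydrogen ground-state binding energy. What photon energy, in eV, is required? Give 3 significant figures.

10.2 eV

The Bohr energies scale as Z², so for Z = 2: E_n = −54.40/n² eV.
E_4 = −54.40/16 = −3.400 eV and E_2 = −54.40/4 = −13.60 eV.
The photon energy is |E_4 − E_2| = 10.2 eV.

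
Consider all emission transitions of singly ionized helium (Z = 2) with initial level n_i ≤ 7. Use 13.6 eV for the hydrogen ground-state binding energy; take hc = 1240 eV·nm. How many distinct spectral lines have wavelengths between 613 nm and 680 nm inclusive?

Enumerate all n_i → n_f pairs with 1 ≤ n_f < n_i ≤ 7 and compute λ = 1240 / [13.6·4·(1/n_f² − 1/n_i²)].
Lines falling in [613, 680] nm: 6→4 (656.5 nm).

1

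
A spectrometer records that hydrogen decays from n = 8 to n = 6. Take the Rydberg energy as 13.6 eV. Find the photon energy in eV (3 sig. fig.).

E_8 = −13.60/64 = −0.2125 eV and E_6 = −13.60/36 = −0.3778 eV.
The photon energy is |E_8 − E_6| = 0.165 eV.

0.165 eV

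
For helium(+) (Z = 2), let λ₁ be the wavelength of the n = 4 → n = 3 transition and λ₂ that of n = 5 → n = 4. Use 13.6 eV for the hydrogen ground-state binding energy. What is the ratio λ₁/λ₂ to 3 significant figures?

λ ∝ 1/ΔE ∝ 1/(1/n_f² − 1/n_i²), and the Z² and hc factors cancel in the ratio.
λ₁/λ₂ = (1/4² − 1/5²)/(1/3² − 1/4²) = 0.02250/0.04861 = 0.463.

0.463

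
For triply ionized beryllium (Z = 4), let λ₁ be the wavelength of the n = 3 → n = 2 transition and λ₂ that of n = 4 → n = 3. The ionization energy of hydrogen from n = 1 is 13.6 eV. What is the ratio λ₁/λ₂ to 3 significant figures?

0.350

λ ∝ 1/ΔE ∝ 1/(1/n_f² − 1/n_i²), and the Z² and hc factors cancel in the ratio.
λ₁/λ₂ = (1/3² − 1/4²)/(1/2² − 1/3²) = 0.04861/0.1389 = 0.350.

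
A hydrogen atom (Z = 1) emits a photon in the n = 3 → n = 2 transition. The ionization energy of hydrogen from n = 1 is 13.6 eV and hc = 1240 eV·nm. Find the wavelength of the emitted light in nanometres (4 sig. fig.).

656.5 nm

ΔE = 13.60 × (1/2² − 1/3²) = 13.60 × 0.1389 = 1.889 eV.
λ = hc/ΔE = 1240 / 1.889 = 656.5 nm.
This line belongs to the Balmer series.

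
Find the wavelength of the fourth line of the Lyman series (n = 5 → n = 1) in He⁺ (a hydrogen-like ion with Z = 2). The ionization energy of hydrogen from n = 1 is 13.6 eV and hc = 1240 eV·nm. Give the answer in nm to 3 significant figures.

The Lyman series terminates on n_f = 1; the fourth line has n_i = 1+4 = 5.
ΔE = 54.40 × (1/1² − 1/5²) = 52.22 eV.
λ = 1240 / 52.22 = 23.7 nm.

23.7 nm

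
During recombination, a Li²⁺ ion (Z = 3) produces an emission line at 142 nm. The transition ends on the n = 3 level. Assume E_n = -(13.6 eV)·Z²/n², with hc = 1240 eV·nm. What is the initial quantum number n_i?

The photon energy is ΔE = hc/λ = 1240 / 142 = 8.732 eV.
With Z = 3, ΔE = 122.4 × (1/n_f² − 1/n_i²), so 1/n_f² − 1/n_i² = 0.07134.
With n_f = 3: 1/n_i² = 1/9 − 0.07134 = 0.03977, so n_i ≈ 5.01.

n_i = 5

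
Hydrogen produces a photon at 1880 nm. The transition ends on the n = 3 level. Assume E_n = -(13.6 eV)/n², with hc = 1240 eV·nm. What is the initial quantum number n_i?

The photon energy is ΔE = hc/λ = 1240 / 1880 = 0.6596 eV.
With Z = 1, ΔE = 13.60 × (1/n_f² − 1/n_i²), so 1/n_f² − 1/n_i² = 0.04850.
With n_f = 3: 1/n_i² = 1/9 − 0.04850 = 0.06261, so n_i ≈ 4.00.

n_i = 4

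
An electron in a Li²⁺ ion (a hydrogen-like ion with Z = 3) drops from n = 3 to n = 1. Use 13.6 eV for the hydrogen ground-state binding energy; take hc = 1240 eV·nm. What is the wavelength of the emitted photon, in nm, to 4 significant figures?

11.40 nm

For Z = 3 the level energies scale as Z², so the effective Rydberg energy is 13.6 × 9 = 122.4 eV.
ΔE = 122.4 × (1/1² − 1/3²) = 122.4 × 0.8889 = 108.8 eV.
λ = hc/ΔE = 1240 / 108.8 = 11.40 nm.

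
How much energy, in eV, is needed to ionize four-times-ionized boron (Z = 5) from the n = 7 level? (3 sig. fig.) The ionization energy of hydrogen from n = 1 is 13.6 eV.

E_n = −13.6 Z²/n² = −340.0/n² eV for Z = 5.
E_7 = −340.0/49 = −6.94 eV, so ionization (to E = 0) requires 6.94 eV.

6.94 eV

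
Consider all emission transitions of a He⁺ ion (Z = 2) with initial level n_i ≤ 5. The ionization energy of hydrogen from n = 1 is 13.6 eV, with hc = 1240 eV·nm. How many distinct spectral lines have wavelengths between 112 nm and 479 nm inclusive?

4

Enumerate all n_i → n_f pairs with 1 ≤ n_f < n_i ≤ 5 and compute λ = 1240 / [13.6·4·(1/n_f² − 1/n_i²)].
Lines falling in [112, 479] nm: 4→2 (121.6 nm), 3→2 (164.1 nm), 5→3 (320.5 nm), 4→3 (468.9 nm).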